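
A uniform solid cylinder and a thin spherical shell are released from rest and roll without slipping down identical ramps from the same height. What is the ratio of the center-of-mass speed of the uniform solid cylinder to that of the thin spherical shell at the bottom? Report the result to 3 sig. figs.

v_ratio ≈ 1.05

Each satisfies Mgh = ½(1+k)Mv² with k = I/(MR²), so v ∝ 1/√(1+k).
For the uniform solid cylinder k = 0.5; for the thin spherical shell k = 2/3.
v₁/v₂ = √((1+k₂)/(1+k₁)) = √(1.667/1.5) ≈ 1.05.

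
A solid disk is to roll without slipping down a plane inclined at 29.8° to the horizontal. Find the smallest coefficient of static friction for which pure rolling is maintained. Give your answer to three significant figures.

μ_min ≈ 0.191

Here I = (1/2)MR², so the shape factor k = I/(MR²) = 0.5.
Newton's second law down the slope: Mg sinθ − f = Ma. The torque equation fR = Iα (with α = a/R) gives f = kMa.
These give a = g sinθ/(1+k) and the required friction f = kMg sinθ/(1+k).
The normal force is N = Mg cosθ, so μ_min = f/N = k tanθ/(1+k).
μ_min = 0.5 × tan29.8° / 1.5 ≈ 0.191.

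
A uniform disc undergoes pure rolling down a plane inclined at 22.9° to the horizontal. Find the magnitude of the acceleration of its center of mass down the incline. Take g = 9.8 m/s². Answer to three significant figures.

With I = (1/2)MR², the ratio k = I/(MR²) is 0.5.
Along the incline Mg sinθ − f = Ma, and torque about the center fR = Iα = kMR²(a/R) gives f = kMa.
Eliminating f: Mg sinθ = (1+k)Ma, so a = g sinθ/(1+k) = 9.8 × sin22.9° / 1.5 ≈ 2.54 m/s².

a ≈ 2.54 m/s²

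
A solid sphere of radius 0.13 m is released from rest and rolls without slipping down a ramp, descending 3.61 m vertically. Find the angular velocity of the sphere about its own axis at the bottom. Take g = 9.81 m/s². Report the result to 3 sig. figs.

Here I = (2/5)MR², so the shape factor k = I/(MR²) = 0.4.
Since it rolls without slipping, ω = v/R and KE = ½Mv² + ½Iω² = ½(1+k)Mv² = (7/10)Mv².
Energy conservation Mgh = ½(1+k)Mv² gives v = √(2gh/(1+k)) = √(2 × 9.81 × 3.61 / 1.4) = 7.113 m/s.
The angular speed follows from ω = v/R = 7.113/0.13 ≈ 54.7 rad/s.

ω ≈ 54.7 rad/s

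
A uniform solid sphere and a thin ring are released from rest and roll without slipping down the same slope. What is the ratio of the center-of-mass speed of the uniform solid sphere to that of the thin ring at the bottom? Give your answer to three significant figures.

v_ratio ≈ 1.20

Each satisfies Mgh = ½(1+k)Mv² with k = I/(MR²), so v ∝ 1/√(1+k).
For the uniform solid sphere k = 0.4; for the thin ring k = 1.
v₁/v₂ = √((1+k₂)/(1+k₁)) = √(2/1.4) ≈ 1.20.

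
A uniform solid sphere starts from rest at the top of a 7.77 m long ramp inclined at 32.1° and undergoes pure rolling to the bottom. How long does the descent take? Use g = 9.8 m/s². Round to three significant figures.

t ≈ 2.04 s

Here I = (2/5)MR², so the shape factor k = I/(MR²) = 0.4.
Along the incline Mg sinθ − f = Ma, and torque about the center fR = Iα = kMR²(a/R) gives f = kMa.
Hence a = g sinθ/(1+k) = 9.8×sin32.1°/1.4 = 3.72 m/s².
With constant a from rest, t = √(2L/a) = √(2·7.77/3.72) ≈ 2.04 s.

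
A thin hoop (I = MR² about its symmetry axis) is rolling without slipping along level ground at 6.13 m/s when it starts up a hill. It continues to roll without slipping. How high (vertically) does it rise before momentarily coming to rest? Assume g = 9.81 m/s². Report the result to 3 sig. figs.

h ≈ 3.83 m

For this body I = MR², i.e. k = I/(MR²) = 1.
Rolling without slipping gives ω = v/R, so the total kinetic energy is ½Mv² + ½Iω² = ½(1+k)Mv² = Mv².
At the top the kinetic energy is zero, so Mv₀² = Mgh.
Thus h = (1+k)v₀²/(2g) = 2 × 6.13² / (2 × 9.81) ≈ 3.83 m.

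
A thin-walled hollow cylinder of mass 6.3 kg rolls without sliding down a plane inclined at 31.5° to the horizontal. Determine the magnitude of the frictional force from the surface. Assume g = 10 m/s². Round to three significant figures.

Here I = MR², so the shape factor k = I/(MR²) = 1.
Along the incline Mg sinθ − f = Ma, and torque about the center fR = Iα = kMR²(a/R) gives f = kMa.
Combining, a = g sinθ/(1+k) and f = kMa = kMg sinθ/(1+k).
f = 1 × 6.3 × 10 × sin31.5° / 2 ≈ 16.5 N.

f ≈ 16.5 N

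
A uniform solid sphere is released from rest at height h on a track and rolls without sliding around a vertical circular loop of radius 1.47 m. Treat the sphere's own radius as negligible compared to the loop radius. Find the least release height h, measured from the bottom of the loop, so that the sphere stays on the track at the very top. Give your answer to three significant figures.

h_min ≈ 3.97 m

The moment of inertia is (2/5)MR², giving k ≡ I/(MR²) = 0.4.
At the top, contact is just lost when gravity alone supplies the centripetal force: Mg = Mv_top²/r, i.e. v_top² = gr.
With ω = v/R, the kinetic energy at speed v is ½(1+k)Mv² = (7/10)Mv².
Energy conservation from release (height h) to the top (height 2r): Mgh = Mg(2r) + (7/10)M·gr.
Thus h_min = 2r + (1+k)r/2 = r(2 + 1.4/2) = 1.47 × 2.7 ≈ 3.97 m.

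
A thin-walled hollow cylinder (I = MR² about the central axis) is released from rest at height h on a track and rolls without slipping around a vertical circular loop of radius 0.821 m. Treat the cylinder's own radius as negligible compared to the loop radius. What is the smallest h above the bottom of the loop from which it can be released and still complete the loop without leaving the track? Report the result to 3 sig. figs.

h_min ≈ 2.46 m

With I = MR², the ratio k = I/(MR²) is 1.
At the top of the loop, the minimum-contact condition is Mg = Mv_top²/r, so v_top² = gr.
With ω = v/R, the kinetic energy at speed v is ½(1+k)Mv² = Mv².
Energy conservation from release (height h) to the top (height 2r): Mgh = Mg(2r) + M·gr.
Thus h_min = 2r + (1+k)r/2 = r(2 + 2/2) = 0.821 × 3 ≈ 2.46 m.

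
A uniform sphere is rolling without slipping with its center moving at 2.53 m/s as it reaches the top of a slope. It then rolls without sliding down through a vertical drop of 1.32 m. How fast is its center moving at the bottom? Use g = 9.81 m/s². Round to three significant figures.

v ≈ 4.99 m/s

The moment of inertia is (2/5)MR², giving k ≡ I/(MR²) = 0.4.
The rolling condition ω = v/R makes the rotational term ½I(v/R)² = ½kMv², so KE_total = ½(1+k)Mv² = (7/10)Mv².
Energy conservation: (7/10)Mv₀² + Mgh = (7/10)Mv², so v² = v₀² + 2gh/(1+k).
v = √(2.53² + 2×9.81×1.32/1.4) = √24.9 ≈ 4.99 m/s.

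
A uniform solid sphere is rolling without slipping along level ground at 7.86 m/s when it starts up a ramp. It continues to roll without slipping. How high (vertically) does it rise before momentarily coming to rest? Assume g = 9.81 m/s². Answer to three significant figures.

h ≈ 4.41 m

Here I = (2/5)MR², so the shape factor k = I/(MR²) = 0.4.
Rolling without slipping gives ω = v/R, so the total kinetic energy is ½Mv² + ½Iω² = ½(1+k)Mv² = (7/10)Mv².
All of this converts to potential energy at the highest point: (7/10)Mv₀² = Mgh.
Thus h = (1+k)v₀²/(2g) = 1.4 × 7.86² / (2 × 9.81) ≈ 4.41 m.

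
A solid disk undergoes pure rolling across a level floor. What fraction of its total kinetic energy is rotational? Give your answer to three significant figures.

fraction ≈ 0.333

The moment of inertia is (1/2)MR², giving k ≡ I/(MR²) = 0.5.
With ω = v/R, KE_trans = ½Mv² and KE_rot = ½Iω² = ½kMv², so KE_total = ½(1+k)Mv².
The rotational fraction is therefore k/(1+k) = 0.5/1.5 ≈ 0.333.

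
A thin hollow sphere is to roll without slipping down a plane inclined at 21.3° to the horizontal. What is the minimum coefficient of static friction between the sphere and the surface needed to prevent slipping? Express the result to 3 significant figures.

μ_min ≈ 0.156

For this body I = (2/3)MR², i.e. k = I/(MR²) = 2/3.
Newton's second law down the slope: Mg sinθ − f = Ma. The torque equation fR = Iα (with α = a/R) gives f = kMa.
These give a = g sinθ/(1+k) and the required friction f = kMg sinθ/(1+k).
The normal force is N = Mg cosθ, so μ_min = f/N = k tanθ/(1+k).
μ_min = (2/3) × tan21.3° / 1.667 ≈ 0.156.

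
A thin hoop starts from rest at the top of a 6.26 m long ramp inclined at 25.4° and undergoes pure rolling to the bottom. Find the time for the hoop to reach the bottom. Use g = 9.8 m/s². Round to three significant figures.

The moment of inertia is MR², giving k ≡ I/(MR²) = 1.
Along the incline Mg sinθ − f = Ma, and torque about the center fR = Iα = kMR²(a/R) gives f = kMa.
Hence a = g sinθ/(1+k) = 9.8×sin25.4°/2 = 2.102 m/s².
Starting from rest, L = ½at², so t = √(2L/a) = √(2×6.26/2.102) ≈ 2.44 s.

t ≈ 2.44 s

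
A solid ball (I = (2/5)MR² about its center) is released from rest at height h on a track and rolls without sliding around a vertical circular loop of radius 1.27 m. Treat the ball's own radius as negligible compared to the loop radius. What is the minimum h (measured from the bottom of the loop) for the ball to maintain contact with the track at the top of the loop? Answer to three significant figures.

h_min ≈ 3.43 m

With I = (2/5)MR², the ratio k = I/(MR²) is 0.4.
At the top, contact is just lost when gravity alone supplies the centripetal force: Mg = Mv_top²/r, i.e. v_top² = gr.
With ω = v/R, the kinetic energy at speed v is ½(1+k)Mv² = (7/10)Mv².
Energy conservation from release (height h) to the top (height 2r): Mgh = Mg(2r) + (7/10)M·gr.
Thus h_min = 2r + (1+k)r/2 = r(2 + 1.4/2) = 1.27 × 2.7 ≈ 3.43 m.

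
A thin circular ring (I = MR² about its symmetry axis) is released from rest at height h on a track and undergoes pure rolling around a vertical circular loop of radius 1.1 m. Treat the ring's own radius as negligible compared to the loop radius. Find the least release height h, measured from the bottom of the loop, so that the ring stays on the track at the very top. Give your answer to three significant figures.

Here I = MR², so the shape factor k = I/(MR²) = 1.
At the top of the loop, the minimum-contact condition is Mg = Mv_top²/r, so v_top² = gr.
With ω = v/R, the kinetic energy at speed v is ½(1+k)Mv² = Mv².
Energy conservation from release (height h) to the top (height 2r): Mgh = Mg(2r) + M·gr.
Thus h_min = 2r + (1+k)r/2 = r(2 + 2/2) = 1.1 × 3 ≈ 3.30 m.

h_min ≈ 3.30 m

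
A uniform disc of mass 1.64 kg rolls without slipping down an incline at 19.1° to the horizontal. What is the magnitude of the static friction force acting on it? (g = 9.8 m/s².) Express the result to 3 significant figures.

With I = (1/2)MR², the ratio k = I/(MR²) is 0.5.
Newton's second law down the slope: Mg sinθ − f = Ma. The torque equation fR = Iα (with α = a/R) gives f = kMa.
Combining, a = g sinθ/(1+k) and f = kMa = kMg sinθ/(1+k).
f = 0.5 × 1.64 × 9.8 × sin19.1° / 1.5 ≈ 1.75 N.

f ≈ 1.75 N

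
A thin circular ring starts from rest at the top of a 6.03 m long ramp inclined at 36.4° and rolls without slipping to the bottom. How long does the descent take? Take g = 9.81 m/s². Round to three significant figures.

Here I = MR², so the shape factor k = I/(MR²) = 1.
Translational: Mg sinθ − f = Ma. Rotational about the CM: fR = Iα = kMRa, so f = kMa.
Hence a = g sinθ/(1+k) = 9.81×sin36.4°/2 = 2.911 m/s².
With constant a from rest, t = √(2L/a) = √(2·6.03/2.911) ≈ 2.04 s.

t ≈ 2.04 s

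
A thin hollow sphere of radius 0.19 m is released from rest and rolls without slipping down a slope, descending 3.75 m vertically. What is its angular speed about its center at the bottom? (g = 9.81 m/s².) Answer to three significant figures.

With I = (2/3)MR², the ratio k = I/(MR²) is 2/3.
Since it rolls without slipping, ω = v/R and KE = ½Mv² + ½Iω² = ½(1+k)Mv² = (5/6)Mv².
Energy conservation Mgh = ½(1+k)Mv² gives v = √(2gh/(1+k)) = √(2 × 9.81 × 3.75 / 1.667) = 6.644 m/s.
Then ω = v/R = 6.644 / 0.19 ≈ 35.0 rad/s.

ω ≈ 35.0 rad/s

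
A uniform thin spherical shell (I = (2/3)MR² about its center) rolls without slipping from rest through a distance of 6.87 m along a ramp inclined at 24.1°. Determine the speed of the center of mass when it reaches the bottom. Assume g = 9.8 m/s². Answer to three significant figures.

v ≈ 5.74 m/s

The moment of inertia is (2/3)MR², giving k ≡ I/(MR²) = 2/3.
Since it rolls without slipping, ω = v/R and KE = ½Mv² + ½Iω² = ½(1+k)Mv² = (5/6)Mv².
The vertical drop is h = L sinθ = 6.87 × sin24.1° = 2.805 m.
Energy conservation: Mgh = (5/6)Mv², so v = √(2gh/(1+k)) = √(2 × 9.8 × 2.805 / 1.667) ≈ 5.74 m/s.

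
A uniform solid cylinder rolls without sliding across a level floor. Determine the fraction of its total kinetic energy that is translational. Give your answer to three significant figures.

Here I = (1/2)MR², so the shape factor k = I/(MR²) = 0.5.
Since ω = v/R, the translational part is ½Mv² and the rotational part is ½I(v/R)² = ½kMv²; the total is ½(1+k)Mv².
The translational fraction is therefore 1/(1+k) = 1/1.5 ≈ 0.667.

fraction ≈ 0.667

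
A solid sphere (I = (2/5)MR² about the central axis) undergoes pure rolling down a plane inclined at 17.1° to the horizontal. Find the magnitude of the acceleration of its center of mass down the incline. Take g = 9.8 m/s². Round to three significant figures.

For this body I = (2/5)MR², i.e. k = I/(MR²) = 0.4.
Translational: Mg sinθ − f = Ma. Rotational about the CM: fR = Iα = kMRa, so f = kMa.
Eliminating f: Mg sinθ = (1+k)Ma, so a = g sinθ/(1+k) = 9.8 × sin17.1° / 1.4 ≈ 2.06 m/s².

a ≈ 2.06 m/s²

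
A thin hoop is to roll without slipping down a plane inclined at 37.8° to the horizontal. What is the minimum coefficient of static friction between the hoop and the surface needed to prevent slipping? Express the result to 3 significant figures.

For this body I = MR², i.e. k = I/(MR²) = 1.
Translational: Mg sinθ − f = Ma. Rotational about the CM: fR = Iα = kMRa, so f = kMa.
These give a = g sinθ/(1+k) and the required friction f = kMg sinθ/(1+k).
The normal force is N = Mg cosθ, so μ_min = f/N = k tanθ/(1+k).
μ_min = 1 × tan37.8° / 2 ≈ 0.388.

μ_min ≈ 0.388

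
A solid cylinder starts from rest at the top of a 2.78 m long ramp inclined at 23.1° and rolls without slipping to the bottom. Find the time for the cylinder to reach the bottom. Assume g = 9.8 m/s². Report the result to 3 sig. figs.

t ≈ 1.47 s

The moment of inertia is (1/2)MR², giving k ≡ I/(MR²) = 0.5.
Translational: Mg sinθ − f = Ma. Rotational about the CM: fR = Iα = kMRa, so f = kMa.
Hence a = g sinθ/(1+k) = 9.8×sin23.1°/1.5 = 2.563 m/s².
With constant a from rest, t = √(2L/a) = √(2·2.78/2.563) ≈ 1.47 s.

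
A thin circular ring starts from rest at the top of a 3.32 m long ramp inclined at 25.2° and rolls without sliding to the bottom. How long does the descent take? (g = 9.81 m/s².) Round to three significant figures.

t ≈ 1.78 s

Here I = MR², so the shape factor k = I/(MR²) = 1.
Translational: Mg sinθ − f = Ma. Rotational about the CM: fR = Iα = kMRa, so f = kMa.
Hence a = g sinθ/(1+k) = 9.81×sin25.2°/2 = 2.088 m/s².
With constant a from rest, t = √(2L/a) = √(2·3.32/2.088) ≈ 1.78 s.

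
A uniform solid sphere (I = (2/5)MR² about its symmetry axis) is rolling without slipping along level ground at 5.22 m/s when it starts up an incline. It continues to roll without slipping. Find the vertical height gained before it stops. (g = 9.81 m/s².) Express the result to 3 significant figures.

For this body I = (2/5)MR², i.e. k = I/(MR²) = 0.4.
Since it rolls without slipping, ω = v/R and KE = ½Mv² + ½Iω² = ½(1+k)Mv² = (7/10)Mv².
At the top the kinetic energy is zero, so (7/10)Mv₀² = Mgh.
Thus h = (1+k)v₀²/(2g) = 1.4 × 5.22² / (2 × 9.81) ≈ 1.94 m.

h ≈ 1.94 m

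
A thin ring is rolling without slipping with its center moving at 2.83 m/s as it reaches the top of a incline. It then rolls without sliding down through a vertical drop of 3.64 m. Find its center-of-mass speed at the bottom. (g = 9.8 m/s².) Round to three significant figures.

v ≈ 6.61 m/s

With I = MR², the ratio k = I/(MR²) is 1.
Pure rolling means v = ωR; then KE = ½Mv² + ½I(v/R)² = ½(1+k)Mv² = Mv².
Energy conservation: Mv₀² + Mgh = Mv², so v² = v₀² + 2gh/(1+k).
v = √(2.83² + 2×9.8×3.64/2) = √43.68 ≈ 6.61 m/s.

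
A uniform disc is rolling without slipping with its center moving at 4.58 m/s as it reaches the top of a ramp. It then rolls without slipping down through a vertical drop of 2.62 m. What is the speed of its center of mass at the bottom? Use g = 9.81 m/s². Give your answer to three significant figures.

v ≈ 7.43 m/s

Here I = (1/2)MR², so the shape factor k = I/(MR²) = 0.5.
The rolling condition ω = v/R makes the rotational term ½I(v/R)² = ½kMv², so KE_total = ½(1+k)Mv² = (3/4)Mv².
Energy conservation: (3/4)Mv₀² + Mgh = (3/4)Mv², so v² = v₀² + 2gh/(1+k).
v = √(4.58² + 2×9.81×2.62/1.5) = √55.25 ≈ 7.43 m/s.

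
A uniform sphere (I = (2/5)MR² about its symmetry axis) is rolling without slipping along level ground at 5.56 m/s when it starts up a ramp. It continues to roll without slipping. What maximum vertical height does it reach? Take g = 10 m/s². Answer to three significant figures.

With I = (2/5)MR², the ratio k = I/(MR²) is 0.4.
Pure rolling means v = ωR; then KE = ½Mv² + ½I(v/R)² = ½(1+k)Mv² = (7/10)Mv².
All of this converts to potential energy at the highest point: (7/10)Mv₀² = Mgh.
Thus h = (1+k)v₀²/(2g) = 1.4 × 5.56² / (2 × 10) ≈ 2.16 m.

h ≈ 2.16 m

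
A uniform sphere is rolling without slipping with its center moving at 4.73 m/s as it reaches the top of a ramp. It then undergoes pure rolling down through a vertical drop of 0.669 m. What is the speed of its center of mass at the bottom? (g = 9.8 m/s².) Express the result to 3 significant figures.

With I = (2/5)MR², the ratio k = I/(MR²) is 0.4.
The rolling condition ω = v/R makes the rotational term ½I(v/R)² = ½kMv², so KE_total = ½(1+k)Mv² = (7/10)Mv².
Conserving energy between top and bottom: (7/10)Mv² = (7/10)Mv₀² + Mgh, hence v² = v₀² + 2gh/(1+k).
v = √(4.73² + 2×9.8×0.669/1.4) = √31.74 ≈ 5.63 m/s.

v ≈ 5.63 m/s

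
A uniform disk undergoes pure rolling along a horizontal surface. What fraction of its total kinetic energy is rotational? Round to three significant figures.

The moment of inertia is (1/2)MR², giving k ≡ I/(MR²) = 0.5.
Since ω = v/R, the translational part is ½Mv² and the rotational part is ½I(v/R)² = ½kMv²; the total is ½(1+k)Mv².
The rotational fraction is therefore k/(1+k) = 0.5/1.5 ≈ 0.333.

fraction ≈ 0.333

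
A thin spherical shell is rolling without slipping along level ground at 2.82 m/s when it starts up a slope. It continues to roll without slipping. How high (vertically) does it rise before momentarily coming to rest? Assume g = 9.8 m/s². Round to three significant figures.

Here I = (2/3)MR², so the shape factor k = I/(MR²) = 2/3.
Rolling without slipping gives ω = v/R, so the total kinetic energy is ½Mv² + ½Iω² = ½(1+k)Mv² = (5/6)Mv².
At the top the kinetic energy is zero, so (5/6)Mv₀² = Mgh.
Thus h = (1+k)v₀²/(2g) = 1.667 × 2.82² / (2 × 9.8) ≈ 0.676 m.

h ≈ 0.676 m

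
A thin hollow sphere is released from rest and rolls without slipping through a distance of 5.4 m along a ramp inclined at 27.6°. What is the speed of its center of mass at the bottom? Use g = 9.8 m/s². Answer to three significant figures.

With I = (2/3)MR², the ratio k = I/(MR²) is 2/3.
The rolling condition ω = v/R makes the rotational term ½I(v/R)² = ½kMv², so KE_total = ½(1+k)Mv² = (5/6)Mv².
The vertical drop is h = L sinθ = 5.4 × sin27.6° = 2.502 m.
Setting Mgh = (5/6)Mv² gives v = √(2gh/(1+k)) = √(2·9.8·2.502/1.667) ≈ 5.42 m/s.

v ≈ 5.42 m/s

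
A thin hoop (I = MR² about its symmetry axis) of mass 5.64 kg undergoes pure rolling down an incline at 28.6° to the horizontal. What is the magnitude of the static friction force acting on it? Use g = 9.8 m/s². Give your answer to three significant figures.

f ≈ 13.2 N

With I = MR², the ratio k = I/(MR²) is 1.
Translational: Mg sinθ − f = Ma. Rotational about the CM: fR = Iα = kMRa, so f = kMa.
Combining, a = g sinθ/(1+k) and f = kMa = kMg sinθ/(1+k).
f = 1 × 5.64 × 9.8 × sin28.6° / 2 ≈ 13.2 N.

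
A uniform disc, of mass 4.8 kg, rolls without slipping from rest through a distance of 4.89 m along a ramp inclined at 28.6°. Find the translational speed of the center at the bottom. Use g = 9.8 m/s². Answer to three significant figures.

The moment of inertia is (1/2)MR², giving k ≡ I/(MR²) = 0.5.
Since it rolls without slipping, ω = v/R and KE = ½Mv² + ½Iω² = ½(1+k)Mv² = (3/4)Mv².
The vertical drop is h = L sinθ = 4.89 × sin28.6° = 2.341 m.
Setting Mgh = (3/4)Mv² gives v = √(2gh/(1+k)) = √(2·9.8·2.341/1.5) ≈ 5.53 m/s.

v ≈ 5.53 m/s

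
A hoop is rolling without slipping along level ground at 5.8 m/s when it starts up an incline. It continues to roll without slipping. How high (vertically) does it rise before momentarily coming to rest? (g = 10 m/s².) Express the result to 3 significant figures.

The moment of inertia is MR², giving k ≡ I/(MR²) = 1.
The rolling condition ω = v/R makes the rotational term ½I(v/R)² = ½kMv², so KE_total = ½(1+k)Mv² = Mv².
At the top the kinetic energy is zero, so Mv₀² = Mgh.
Thus h = (1+k)v₀²/(2g) = 2 × 5.8² / (2 × 10) ≈ 3.36 m.

h ≈ 3.36 m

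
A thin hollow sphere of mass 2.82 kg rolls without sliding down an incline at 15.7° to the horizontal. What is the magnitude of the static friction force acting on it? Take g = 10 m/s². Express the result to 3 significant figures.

For this body I = (2/3)MR², i.e. k = I/(MR²) = 2/3.
Newton's second law down the slope: Mg sinθ − f = Ma. The torque equation fR = Iα (with α = a/R) gives f = kMa.
Combining, a = g sinθ/(1+k) and f = kMa = kMg sinθ/(1+k).
f = (2/3) × 2.82 × 10 × sin15.7° / 1.667 ≈ 3.05 N.

f ≈ 3.05 N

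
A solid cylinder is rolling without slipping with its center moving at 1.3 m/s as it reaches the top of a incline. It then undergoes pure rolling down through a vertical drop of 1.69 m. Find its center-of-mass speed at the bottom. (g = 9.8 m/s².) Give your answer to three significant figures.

With I = (1/2)MR², the ratio k = I/(MR²) is 0.5.
Pure rolling means v = ωR; then KE = ½Mv² + ½I(v/R)² = ½(1+k)Mv² = (3/4)Mv².
Conserving energy between top and bottom: (3/4)Mv² = (3/4)Mv₀² + Mgh, hence v² = v₀² + 2gh/(1+k).
v = √(1.3² + 2×9.8×1.69/1.5) = √23.77 ≈ 4.88 m/s.

v ≈ 4.88 m/s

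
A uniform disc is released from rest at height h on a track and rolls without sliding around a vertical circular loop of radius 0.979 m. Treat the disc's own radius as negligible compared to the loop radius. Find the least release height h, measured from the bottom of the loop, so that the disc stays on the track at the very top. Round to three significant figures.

With I = (1/2)MR², the ratio k = I/(MR²) is 0.5.
At the top of the loop, the minimum-contact condition is Mg = Mv_top²/r, so v_top² = gr.
With ω = v/R, the kinetic energy at speed v is ½(1+k)Mv² = (3/4)Mv².
Energy conservation from release (height h) to the top (height 2r): Mgh = Mg(2r) + (3/4)M·gr.
Thus h_min = 2r + (1+k)r/2 = r(2 + 1.5/2) = 0.979 × 2.75 ≈ 2.69 m.

h_min ≈ 2.69 m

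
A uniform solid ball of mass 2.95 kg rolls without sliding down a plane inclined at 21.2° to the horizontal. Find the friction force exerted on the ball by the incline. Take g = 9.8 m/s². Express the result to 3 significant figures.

f ≈ 2.99 N

The moment of inertia is (2/5)MR², giving k ≡ I/(MR²) = 0.4.
Translational: Mg sinθ − f = Ma. Rotational about the CM: fR = Iα = kMRa, so f = kMa.
Combining, a = g sinθ/(1+k) and f = kMa = kMg sinθ/(1+k).
f = 0.4 × 2.95 × 9.8 × sin21.2° / 1.4 ≈ 2.99 N.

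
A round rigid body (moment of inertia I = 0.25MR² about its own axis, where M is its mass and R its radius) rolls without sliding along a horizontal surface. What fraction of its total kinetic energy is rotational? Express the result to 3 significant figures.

fraction ≈ 0.200

The moment of inertia is 0.25MR², giving k ≡ I/(MR²) = 0.25.
With ω = v/R, KE_trans = ½Mv² and KE_rot = ½Iω² = ½kMv², so KE_total = ½(1+k)Mv².
The rotational fraction is therefore k/(1+k) = 0.25/1.25 ≈ 0.200.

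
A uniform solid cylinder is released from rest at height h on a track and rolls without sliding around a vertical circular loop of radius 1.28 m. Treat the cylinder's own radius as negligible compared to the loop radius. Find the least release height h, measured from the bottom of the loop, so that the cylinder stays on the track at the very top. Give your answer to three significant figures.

h_min ≈ 3.52 m

The moment of inertia is (1/2)MR², giving k ≡ I/(MR²) = 0.5.
At the top of the loop, the minimum-contact condition is Mg = Mv_top²/r, so v_top² = gr.
With ω = v/R, the kinetic energy at speed v is ½(1+k)Mv² = (3/4)Mv².
Energy conservation from release (height h) to the top (height 2r): Mgh = Mg(2r) + (3/4)M·gr.
Thus h_min = 2r + (1+k)r/2 = r(2 + 1.5/2) = 1.28 × 2.75 ≈ 3.52 m.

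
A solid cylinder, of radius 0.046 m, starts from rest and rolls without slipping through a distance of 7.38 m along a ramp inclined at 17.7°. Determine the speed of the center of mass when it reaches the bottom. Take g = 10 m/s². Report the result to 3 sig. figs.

For this body I = (1/2)MR², i.e. k = I/(MR²) = 0.5.
Pure rolling means v = ωR; then KE = ½Mv² + ½I(v/R)² = ½(1+k)Mv² = (3/4)Mv².
The vertical drop is h = L sinθ = 7.38 × sin17.7° = 2.244 m.
Energy conservation: Mgh = (3/4)Mv², so v = √(2gh/(1+k)) = √(2 × 10 × 2.244 / 1.5) ≈ 5.47 m/s.

v ≈ 5.47 m/s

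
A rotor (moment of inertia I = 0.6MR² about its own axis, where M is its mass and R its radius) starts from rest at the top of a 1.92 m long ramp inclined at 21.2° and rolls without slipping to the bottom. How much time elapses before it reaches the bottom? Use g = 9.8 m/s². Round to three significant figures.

For this body I = 0.6MR², i.e. k = I/(MR²) = 0.6.
Newton's second law down the slope: Mg sinθ − f = Ma. The torque equation fR = Iα (with α = a/R) gives f = kMa.
Hence a = g sinθ/(1+k) = 9.8×sin21.2°/1.6 = 2.215 m/s².
With constant a from rest, t = √(2L/a) = √(2·1.92/2.215) ≈ 1.32 s.

t ≈ 1.32 s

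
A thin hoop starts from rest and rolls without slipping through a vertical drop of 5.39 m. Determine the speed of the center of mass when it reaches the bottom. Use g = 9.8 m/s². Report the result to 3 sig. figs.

With I = MR², the ratio k = I/(MR²) is 1.
Rolling without slipping gives ω = v/R, so the total kinetic energy is ½Mv² + ½Iω² = ½(1+k)Mv² = Mv².
Setting Mgh = Mv² gives v = √(2gh/(1+k)) = √(2·9.8·5.39/2) ≈ 7.27 m/s.

v ≈ 7.27 m/s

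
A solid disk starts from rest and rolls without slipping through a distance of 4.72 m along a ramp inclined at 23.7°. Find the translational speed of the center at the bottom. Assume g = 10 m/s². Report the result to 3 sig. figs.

For this body I = (1/2)MR², i.e. k = I/(MR²) = 0.5.
Since it rolls without slipping, ω = v/R and KE = ½Mv² + ½Iω² = ½(1+k)Mv² = (3/4)Mv².
The vertical drop is h = L sinθ = 4.72 × sin23.7° = 1.897 m.
Setting Mgh = (3/4)Mv² gives v = √(2gh/(1+k)) = √(2·10·1.897/1.5) ≈ 5.03 m/s.

v ≈ 5.03 m/s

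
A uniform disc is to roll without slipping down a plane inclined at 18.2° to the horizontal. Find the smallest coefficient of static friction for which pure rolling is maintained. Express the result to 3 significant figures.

For this body I = (1/2)MR², i.e. k = I/(MR²) = 0.5.
Along the incline Mg sinθ − f = Ma, and torque about the center fR = Iα = kMR²(a/R) gives f = kMa.
These give a = g sinθ/(1+k) and the required friction f = kMg sinθ/(1+k).
The normal force is N = Mg cosθ, so μ_min = f/N = k tanθ/(1+k).
μ_min = 0.5 × tan18.2° / 1.5 ≈ 0.110.

μ_min ≈ 0.110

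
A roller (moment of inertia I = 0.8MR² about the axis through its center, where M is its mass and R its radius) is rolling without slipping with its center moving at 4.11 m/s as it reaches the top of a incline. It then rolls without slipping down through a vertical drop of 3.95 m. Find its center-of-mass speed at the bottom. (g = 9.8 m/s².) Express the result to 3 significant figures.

v ≈ 7.74 m/s

For this body I = 0.8MR², i.e. k = I/(MR²) = 0.8.
Rolling without slipping gives ω = v/R, so the total kinetic energy is ½Mv² + ½Iω² = ½(1+k)Mv² = (9/10)Mv².
Energy conservation: (9/10)Mv₀² + Mgh = (9/10)Mv², so v² = v₀² + 2gh/(1+k).
v = √(4.11² + 2×9.8×3.95/1.8) = √59.9 ≈ 7.74 m/s.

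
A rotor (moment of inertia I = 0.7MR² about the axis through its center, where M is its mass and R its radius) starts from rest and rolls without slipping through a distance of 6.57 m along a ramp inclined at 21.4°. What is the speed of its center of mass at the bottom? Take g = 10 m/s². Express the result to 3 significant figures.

The moment of inertia is 0.7MR², giving k ≡ I/(MR²) = 0.7.
Since it rolls without slipping, ω = v/R and KE = ½Mv² + ½Iω² = ½(1+k)Mv² = (17/20)Mv².
The vertical drop is h = L sinθ = 6.57 × sin21.4° = 2.397 m.
Setting Mgh = (17/20)Mv² gives v = √(2gh/(1+k)) = √(2·10·2.397/1.7) ≈ 5.31 m/s.

v ≈ 5.31 m/s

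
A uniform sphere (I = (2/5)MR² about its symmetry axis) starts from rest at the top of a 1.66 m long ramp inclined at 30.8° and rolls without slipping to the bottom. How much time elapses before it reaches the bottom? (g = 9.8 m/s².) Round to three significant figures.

t ≈ 0.962 s

The moment of inertia is (2/5)MR², giving k ≡ I/(MR²) = 0.4.
Newton's second law down the slope: Mg sinθ − f = Ma. The torque equation fR = Iα (with α = a/R) gives f = kMa.
Hence a = g sinθ/(1+k) = 9.8×sin30.8°/1.4 = 3.584 m/s².
With constant a from rest, t = √(2L/a) = √(2·1.66/3.584) ≈ 0.962 s.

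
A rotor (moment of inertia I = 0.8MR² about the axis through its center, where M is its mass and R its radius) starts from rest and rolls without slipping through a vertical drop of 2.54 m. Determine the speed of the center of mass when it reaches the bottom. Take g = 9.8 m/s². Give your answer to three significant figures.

v ≈ 5.26 m/s

The moment of inertia is 0.8MR², giving k ≡ I/(MR²) = 0.8.
The rolling condition ω = v/R makes the rotational term ½I(v/R)² = ½kMv², so KE_total = ½(1+k)Mv² = (9/10)Mv².
Setting Mgh = (9/10)Mv² gives v = √(2gh/(1+k)) = √(2·9.8·2.54/1.8) ≈ 5.26 m/s.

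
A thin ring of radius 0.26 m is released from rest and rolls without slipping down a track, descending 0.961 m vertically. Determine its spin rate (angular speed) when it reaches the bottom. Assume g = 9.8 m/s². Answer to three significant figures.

ω ≈ 11.8 rad/s

The moment of inertia is MR², giving k ≡ I/(MR²) = 1.
Rolling without slipping gives ω = v/R, so the total kinetic energy is ½Mv² + ½Iω² = ½(1+k)Mv² = Mv².
Energy conservation Mgh = ½(1+k)Mv² gives v = √(2gh/(1+k)) = √(2 × 9.8 × 0.961 / 2) = 3.069 m/s.
Then ω = v/R = 3.069 / 0.26 ≈ 11.8 rad/s.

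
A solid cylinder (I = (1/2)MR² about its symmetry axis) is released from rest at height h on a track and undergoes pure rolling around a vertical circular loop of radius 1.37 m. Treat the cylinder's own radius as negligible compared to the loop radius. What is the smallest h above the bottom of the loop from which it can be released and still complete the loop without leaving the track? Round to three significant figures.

The moment of inertia is (1/2)MR², giving k ≡ I/(MR²) = 0.5.
At the top of the loop, the minimum-contact condition is Mg = Mv_top²/r, so v_top² = gr.
With ω = v/R, the kinetic energy at speed v is ½(1+k)Mv² = (3/4)Mv².
Energy conservation from release (height h) to the top (height 2r): Mgh = Mg(2r) + (3/4)M·gr.
Thus h_min = 2r + (1+k)r/2 = r(2 + 1.5/2) = 1.37 × 2.75 ≈ 3.77 m.

h_min ≈ 3.77 m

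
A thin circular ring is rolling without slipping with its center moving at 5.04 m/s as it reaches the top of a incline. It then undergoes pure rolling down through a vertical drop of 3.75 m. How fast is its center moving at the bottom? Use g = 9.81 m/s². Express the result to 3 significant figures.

The moment of inertia is MR², giving k ≡ I/(MR²) = 1.
The rolling condition ω = v/R makes the rotational term ½I(v/R)² = ½kMv², so KE_total = ½(1+k)Mv² = Mv².
Energy conservation: Mv₀² + Mgh = Mv², so v² = v₀² + 2gh/(1+k).
v = √(5.04² + 2×9.81×3.75/2) = √62.19 ≈ 7.89 m/s.

v ≈ 7.89 m/s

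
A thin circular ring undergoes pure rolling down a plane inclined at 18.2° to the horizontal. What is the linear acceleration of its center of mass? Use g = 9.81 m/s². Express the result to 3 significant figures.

With I = MR², the ratio k = I/(MR²) is 1.
Newton's second law down the slope: Mg sinθ − f = Ma. The torque equation fR = Iα (with α = a/R) gives f = kMa.
Eliminating f: Mg sinθ = (1+k)Ma, so a = g sinθ/(1+k) = 9.81 × sin18.2° / 2 ≈ 1.53 m/s².

a ≈ 1.53 m/s²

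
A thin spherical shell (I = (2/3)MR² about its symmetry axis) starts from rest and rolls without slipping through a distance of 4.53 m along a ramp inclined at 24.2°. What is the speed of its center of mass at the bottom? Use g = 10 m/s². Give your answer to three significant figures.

v ≈ 4.72 m/s

For this body I = (2/3)MR², i.e. k = I/(MR²) = 2/3.
Since it rolls without slipping, ω = v/R and KE = ½Mv² + ½Iω² = ½(1+k)Mv² = (5/6)Mv².
The vertical drop is h = L sinθ = 4.53 × sin24.2° = 1.857 m.
Energy conservation: Mgh = (5/6)Mv², so v = √(2gh/(1+k)) = √(2 × 10 × 1.857 / 1.667) ≈ 4.72 m/s.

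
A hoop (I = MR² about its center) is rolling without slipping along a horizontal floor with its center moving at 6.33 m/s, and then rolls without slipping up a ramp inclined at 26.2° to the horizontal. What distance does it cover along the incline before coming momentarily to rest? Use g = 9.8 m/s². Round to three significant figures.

The moment of inertia is MR², giving k ≡ I/(MR²) = 1.
Pure rolling means v = ωR; then KE = ½Mv² + ½I(v/R)² = ½(1+k)Mv² = Mv².
Setting this equal to Mgh gives the vertical rise h = (1+k)v₀²/(2g) = 2×6.33²/(2×9.8) = 4.089 m.
Along the incline, d = h/sinθ = 4.089/sin26.2° ≈ 9.26 m.

d ≈ 9.26 m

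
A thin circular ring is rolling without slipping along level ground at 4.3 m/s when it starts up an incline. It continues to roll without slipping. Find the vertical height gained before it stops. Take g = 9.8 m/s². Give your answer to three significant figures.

h ≈ 1.89 m

For this body I = MR², i.e. k = I/(MR²) = 1.
Since it rolls without slipping, ω = v/R and KE = ½Mv² + ½Iω² = ½(1+k)Mv² = Mv².
All of this converts to potential energy at the highest point: Mv₀² = Mgh.
Thus h = (1+k)v₀²/(2g) = 2 × 4.3² / (2 × 9.8) ≈ 1.89 m.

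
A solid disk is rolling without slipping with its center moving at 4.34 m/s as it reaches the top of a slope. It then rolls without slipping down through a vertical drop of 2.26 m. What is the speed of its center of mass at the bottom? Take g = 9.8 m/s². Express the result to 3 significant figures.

The moment of inertia is (1/2)MR², giving k ≡ I/(MR²) = 0.5.
The rolling condition ω = v/R makes the rotational term ½I(v/R)² = ½kMv², so KE_total = ½(1+k)Mv² = (3/4)Mv².
Energy conservation: (3/4)Mv₀² + Mgh = (3/4)Mv², so v² = v₀² + 2gh/(1+k).
v = √(4.34² + 2×9.8×2.26/1.5) = √48.37 ≈ 6.95 m/s.

v ≈ 6.95 m/s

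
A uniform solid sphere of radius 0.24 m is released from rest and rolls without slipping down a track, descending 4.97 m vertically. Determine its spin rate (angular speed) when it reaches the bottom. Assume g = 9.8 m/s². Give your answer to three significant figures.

With I = (2/5)MR², the ratio k = I/(MR²) is 0.4.
Since it rolls without slipping, ω = v/R and KE = ½Mv² + ½Iω² = ½(1+k)Mv² = (7/10)Mv².
Energy conservation Mgh = ½(1+k)Mv² gives v = √(2gh/(1+k)) = √(2 × 9.8 × 4.97 / 1.4) = 8.341 m/s.
Then ω = v/R = 8.341 / 0.24 ≈ 34.8 rad/s.

ω ≈ 34.8 rad/s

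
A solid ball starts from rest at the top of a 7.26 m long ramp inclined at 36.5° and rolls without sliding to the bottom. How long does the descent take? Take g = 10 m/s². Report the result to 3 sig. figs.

t ≈ 1.85 s

The moment of inertia is (2/5)MR², giving k ≡ I/(MR²) = 0.4.
Translational: Mg sinθ − f = Ma. Rotational about the CM: fR = Iα = kMRa, so f = kMa.
Hence a = g sinθ/(1+k) = 10×sin36.5°/1.4 = 4.249 m/s².
Starting from rest, L = ½at², so t = √(2L/a) = √(2×7.26/4.249) ≈ 1.85 s.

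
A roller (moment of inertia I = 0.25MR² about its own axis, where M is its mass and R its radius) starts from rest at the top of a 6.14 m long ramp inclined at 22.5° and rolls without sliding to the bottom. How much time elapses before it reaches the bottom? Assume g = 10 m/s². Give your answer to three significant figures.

t ≈ 2.00 s

With I = 0.25MR², the ratio k = I/(MR²) is 0.25.
Newton's second law down the slope: Mg sinθ − f = Ma. The torque equation fR = Iα (with α = a/R) gives f = kMa.
Hence a = g sinθ/(1+k) = 10×sin22.5°/1.25 = 3.061 m/s².
Starting from rest, L = ½at², so t = √(2L/a) = √(2×6.14/3.061) ≈ 2.00 s.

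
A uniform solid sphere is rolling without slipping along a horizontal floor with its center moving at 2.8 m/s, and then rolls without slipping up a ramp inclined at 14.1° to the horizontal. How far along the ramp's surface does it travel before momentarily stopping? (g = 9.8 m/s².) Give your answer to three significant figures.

d ≈ 2.30 m

For this body I = (2/5)MR², i.e. k = I/(MR²) = 0.4.
Since it rolls without slipping, ω = v/R and KE = ½Mv² + ½Iω² = ½(1+k)Mv² = (7/10)Mv².
Setting this equal to Mgh gives the vertical rise h = (1+k)v₀²/(2g) = 1.4×2.8²/(2×9.8) = 0.56 m.
Along the incline, d = h/sinθ = 0.56/sin14.1° ≈ 2.30 m.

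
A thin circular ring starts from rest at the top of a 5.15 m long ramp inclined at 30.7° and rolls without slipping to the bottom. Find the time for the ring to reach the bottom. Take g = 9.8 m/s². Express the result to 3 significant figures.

t ≈ 2.03 s

For this body I = MR², i.e. k = I/(MR²) = 1.
Along the incline Mg sinθ − f = Ma, and torque about the center fR = Iα = kMR²(a/R) gives f = kMa.
Hence a = g sinθ/(1+k) = 9.8×sin30.7°/2 = 2.502 m/s².
With constant a from rest, t = √(2L/a) = √(2·5.15/2.502) ≈ 2.03 s.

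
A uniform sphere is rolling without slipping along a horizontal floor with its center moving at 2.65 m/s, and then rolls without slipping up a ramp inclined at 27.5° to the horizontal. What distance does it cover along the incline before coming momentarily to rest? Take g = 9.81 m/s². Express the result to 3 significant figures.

Here I = (2/5)MR², so the shape factor k = I/(MR²) = 0.4.
Pure rolling means v = ωR; then KE = ½Mv² + ½I(v/R)² = ½(1+k)Mv² = (7/10)Mv².
Setting this equal to Mgh gives the vertical rise h = (1+k)v₀²/(2g) = 1.4×2.65²/(2×9.81) = 0.5011 m.
The distance along the slope is d = h/sinθ = 0.5011/sin27.5° ≈ 1.09 m.

d ≈ 1.09 m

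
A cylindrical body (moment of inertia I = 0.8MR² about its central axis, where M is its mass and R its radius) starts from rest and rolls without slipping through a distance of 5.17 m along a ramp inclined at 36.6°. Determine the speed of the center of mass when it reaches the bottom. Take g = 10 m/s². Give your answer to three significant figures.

v ≈ 5.85 m/s

For this body I = 0.8MR², i.e. k = I/(MR²) = 0.8.
The rolling condition ω = v/R makes the rotational term ½I(v/R)² = ½kMv², so KE_total = ½(1+k)Mv² = (9/10)Mv².
The vertical drop is h = L sinθ = 5.17 × sin36.6° = 3.082 m.
Energy conservation: Mgh = (9/10)Mv², so v = √(2gh/(1+k)) = √(2 × 10 × 3.082 / 1.8) ≈ 5.85 m/s.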